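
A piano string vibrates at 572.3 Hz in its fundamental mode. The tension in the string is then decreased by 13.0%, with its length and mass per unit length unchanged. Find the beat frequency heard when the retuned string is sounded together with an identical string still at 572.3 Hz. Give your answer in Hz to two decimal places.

For a string, f ∝ √T, so the new frequency is 572.3·√0.870 = 533.8059 Hz.
f_beat = |533.8059 − 572.3| = 38.49 Hz.

38.49 Hz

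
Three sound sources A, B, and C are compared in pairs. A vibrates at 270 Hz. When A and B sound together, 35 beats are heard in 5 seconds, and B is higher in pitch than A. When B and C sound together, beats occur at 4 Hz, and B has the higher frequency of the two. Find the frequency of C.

A–B: Beat frequency = 35/5 = 7 Hz.
B is above A, so f_B = 270 + 7 = 277 Hz.
C is below B, so f_C = 277 − 4 = 273 Hz.

273 Hz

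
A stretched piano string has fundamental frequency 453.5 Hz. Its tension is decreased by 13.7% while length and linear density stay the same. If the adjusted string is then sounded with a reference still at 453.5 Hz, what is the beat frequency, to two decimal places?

32.21 Hz

For a string, f ∝ √T, so the new frequency is 453.5·√0.863 = 421.2915 Hz.
f_beat = |421.2915 − 453.5| = 32.21 Hz.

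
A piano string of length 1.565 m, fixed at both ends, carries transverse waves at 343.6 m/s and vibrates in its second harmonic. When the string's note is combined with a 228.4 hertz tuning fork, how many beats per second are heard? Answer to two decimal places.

For a string fixed at both ends, f_n = n·v/(2L) = 2·343.6/(2·1.565) = 219.5527 Hz.
f_beat = |219.5527 − 228.4| = 8.85 Hz.

8.85 Hz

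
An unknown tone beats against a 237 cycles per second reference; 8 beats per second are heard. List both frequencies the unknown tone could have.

229 Hz or 245 Hz

|f − 237| = 8, so f = 237 ± 8.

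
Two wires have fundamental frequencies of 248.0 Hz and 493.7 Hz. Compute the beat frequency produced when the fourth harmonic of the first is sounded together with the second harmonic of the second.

Fourth harmonic of the first: 4·248.0 = 992.0 Hz.
Second harmonic of the second: 2·493.7 = 987.4 Hz.
f_beat = |992.0 − 987.4| = 4.6 Hz.

4.6 Hz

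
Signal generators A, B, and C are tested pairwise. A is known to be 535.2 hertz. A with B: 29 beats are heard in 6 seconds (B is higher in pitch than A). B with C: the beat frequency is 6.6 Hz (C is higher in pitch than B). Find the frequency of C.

A–B: Beat frequency = 29/6 = 4.8333 Hz.
B is above A, so f_B = 535.2 + 4.8333 = 540.0333 Hz.
C is above B, so f_C = 540.0333 + 6.6 = 546.6333 Hz.

546.6333 Hz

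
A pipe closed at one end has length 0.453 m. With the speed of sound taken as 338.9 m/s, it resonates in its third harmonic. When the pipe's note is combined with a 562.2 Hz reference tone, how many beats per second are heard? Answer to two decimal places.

Closed pipe (odd harmonics): f_n = n·v/(4L) = 3·338.9/(4·0.453) = 561.0927 Hz.
f_beat = |561.0927 − 562.2| = 1.11 Hz.

1.11 Hz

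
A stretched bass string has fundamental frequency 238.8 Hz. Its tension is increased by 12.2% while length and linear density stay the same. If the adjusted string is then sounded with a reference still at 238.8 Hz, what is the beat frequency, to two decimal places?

14.15 Hz

For a string, f ∝ √T, so the new frequency is 238.8·√1.122 = 252.9477 Hz.
f_beat = |252.9477 − 238.8| = 14.15 Hz.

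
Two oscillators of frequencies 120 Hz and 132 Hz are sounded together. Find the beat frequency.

f_beat = |f₁ − f₂|.
|120 − 132| = 12 Hz.

12 Hz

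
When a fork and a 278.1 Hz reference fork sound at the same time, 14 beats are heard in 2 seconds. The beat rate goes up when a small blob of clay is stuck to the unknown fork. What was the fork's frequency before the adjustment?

271.1 Hz

Beat frequency = 14/2 = 7 Hz.
|f − 278.1| = 7, so the fork was at either 271.1 Hz or 285.1 Hz.
Adding mass to a fork lowers its frequency; the adjustment lowers the fork's frequency.
The beat rate rose, so the adjustment moved the fork further from 278.1 Hz — it was already below the reference.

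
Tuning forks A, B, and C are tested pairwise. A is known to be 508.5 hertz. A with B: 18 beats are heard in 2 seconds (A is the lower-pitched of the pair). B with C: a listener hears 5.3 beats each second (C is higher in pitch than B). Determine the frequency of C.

522.8 Hz

A–B: Beat frequency = 18/2 = 9 Hz.
B is above A, so f_B = 508.5 + 9 = 517.5 Hz.
C is above B, so f_C = 517.5 + 5.3 = 522.8 Hz.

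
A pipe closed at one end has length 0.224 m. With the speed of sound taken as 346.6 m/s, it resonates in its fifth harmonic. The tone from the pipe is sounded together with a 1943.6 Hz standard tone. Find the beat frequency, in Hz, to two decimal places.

Closed pipe (odd harmonics): f_n = n·v/(4L) = 5·346.6/(4·0.224) = 1934.1518 Hz.
f_beat = |1934.1518 − 1943.6| = 9.45 Hz.

9.45 Hz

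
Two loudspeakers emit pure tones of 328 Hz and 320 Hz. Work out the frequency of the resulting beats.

8 Hz

Beats arise from superposition of two nearby frequencies; the beat rate is |f₁ − f₂|.
|328 − 320| = 8 Hz.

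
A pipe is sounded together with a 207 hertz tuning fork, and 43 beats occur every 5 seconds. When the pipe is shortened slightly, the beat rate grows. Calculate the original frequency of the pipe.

215.6 Hz

Beat frequency = 43/5 = 8.6 Hz.
|f − 207| = 8.6, so the pipe was at either 198.4 Hz or 215.6 Hz.
A shorter pipe has a higher fundamental; the adjustment raises the pipe's frequency.
The beat rate rose, so the adjustment moved the pipe further from 207 Hz — it was already above the reference.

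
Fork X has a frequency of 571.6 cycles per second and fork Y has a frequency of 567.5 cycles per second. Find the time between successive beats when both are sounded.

0.244 s

f_beat = |571.6 − 567.5| = 4.1 Hz.
Beat period T = 1 / f_beat = 1 / 4.1 s.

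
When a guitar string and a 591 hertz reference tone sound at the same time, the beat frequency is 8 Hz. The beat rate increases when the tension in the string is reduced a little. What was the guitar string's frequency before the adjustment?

|f − 591| = 8, so the guitar string was at either 583 Hz or 599 Hz.
Lower tension means lower frequency; the adjustment lowers the guitar string's frequency.
The beat rate rose, so the adjustment moved the guitar string further from 591 Hz — it was already below the reference.

583 Hz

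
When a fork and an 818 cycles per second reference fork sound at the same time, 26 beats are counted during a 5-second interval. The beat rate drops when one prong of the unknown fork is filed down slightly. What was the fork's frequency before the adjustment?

Beat frequency = 26/5 = 5.2 Hz.
|f − 818| = 5.2, so the fork was at either 812.8 Hz or 823.2 Hz.
Filing a prong removes mass and raises the fork's frequency; the adjustment raises the fork's frequency.
The beat rate fell, so the adjustment moved the fork toward 818 Hz — it must have started below the reference.

812.8 Hz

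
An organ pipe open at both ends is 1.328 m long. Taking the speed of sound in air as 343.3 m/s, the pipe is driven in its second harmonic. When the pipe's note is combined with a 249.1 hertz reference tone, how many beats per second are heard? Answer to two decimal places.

Open pipe: f_n = n·v/(2L) = 2·343.3/(2·1.328) = 258.5090 Hz.
f_beat = |258.5090 − 249.1| = 9.41 Hz.

9.41 Hz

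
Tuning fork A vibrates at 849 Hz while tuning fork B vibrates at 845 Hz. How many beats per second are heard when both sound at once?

4 Hz

f_beat = |f₁ − f₂|.
|849 − 845| = 4 Hz.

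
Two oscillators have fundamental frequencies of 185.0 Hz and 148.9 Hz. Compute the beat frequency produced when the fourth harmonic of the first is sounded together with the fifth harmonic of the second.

Fourth harmonic of the first: 4·185.0 = 740.0 Hz.
Fifth harmonic of the second: 5·148.9 = 744.5 Hz.
f_beat = |740.0 − 744.5| = 4.5 Hz.

4.5 Hz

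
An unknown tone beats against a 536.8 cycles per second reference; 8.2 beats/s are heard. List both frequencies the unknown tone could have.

|f − 536.8| = 8.2, so f = 536.8 ± 8.2.

528.6 Hz or 545 Hz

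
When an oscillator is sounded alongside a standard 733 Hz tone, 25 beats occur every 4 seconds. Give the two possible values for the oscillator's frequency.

Beat frequency = 25/4 = 6.25 Hz.
|f − 733| = 6.25, so f = 733 ± 6.25.

726.75 Hz or 739.25 Hz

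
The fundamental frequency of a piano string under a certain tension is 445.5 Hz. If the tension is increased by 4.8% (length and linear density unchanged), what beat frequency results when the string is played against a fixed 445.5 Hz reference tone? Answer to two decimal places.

For a string, f ∝ √T, so the new frequency is 445.5·√1.048 = 456.0667 Hz.
f_beat = |456.0667 − 445.5| = 10.57 Hz.

10.57 Hz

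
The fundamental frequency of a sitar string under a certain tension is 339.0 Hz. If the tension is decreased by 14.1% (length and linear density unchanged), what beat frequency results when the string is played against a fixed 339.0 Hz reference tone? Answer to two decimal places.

24.81 Hz

For a string, f ∝ √T, so the new frequency is 339.0·√0.859 = 314.1928 Hz.
f_beat = |314.1928 − 339.0| = 24.81 Hz.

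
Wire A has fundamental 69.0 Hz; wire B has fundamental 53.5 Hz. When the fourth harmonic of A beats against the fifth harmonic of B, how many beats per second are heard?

8.5 Hz

Fourth harmonic of the first: 4·69.0 = 276.0 Hz.
Fifth harmonic of the second: 5·53.5 = 267.5 Hz.
f_beat = |276.0 − 267.5| = 8.5 Hz.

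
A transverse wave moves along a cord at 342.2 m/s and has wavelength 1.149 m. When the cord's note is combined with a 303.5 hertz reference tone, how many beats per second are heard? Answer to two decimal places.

Source frequency f = v/λ = 342.2/1.149 = 297.8242 Hz.
f_beat = |297.8242 − 303.5| = 5.68 Hz.

5.68 Hz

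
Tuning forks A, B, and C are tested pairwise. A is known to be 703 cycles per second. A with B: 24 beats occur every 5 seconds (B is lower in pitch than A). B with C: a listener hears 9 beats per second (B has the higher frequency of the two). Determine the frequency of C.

689.2 Hz

A–B: Beat frequency = 24/5 = 4.8 Hz.
B is below A, so f_B = 703 − 4.8 = 698.2 Hz.
C is below B, so f_C = 698.2 − 9 = 689.2 Hz.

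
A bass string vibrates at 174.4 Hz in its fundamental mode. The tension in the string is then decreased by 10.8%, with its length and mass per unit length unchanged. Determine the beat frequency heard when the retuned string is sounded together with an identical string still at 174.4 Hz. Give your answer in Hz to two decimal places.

9.69 Hz

For a string, f ∝ √T, so the new frequency is 174.4·√0.892 = 164.7134 Hz.
f_beat = |164.7134 − 174.4| = 9.69 Hz.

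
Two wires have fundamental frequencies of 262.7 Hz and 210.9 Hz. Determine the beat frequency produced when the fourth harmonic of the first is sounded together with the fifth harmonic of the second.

Fourth harmonic of the first: 4·262.7 = 1050.8 Hz.
Fifth harmonic of the second: 5·210.9 = 1054.5 Hz.
f_beat = |1050.8 − 1054.5| = 3.7 Hz.

3.7 Hz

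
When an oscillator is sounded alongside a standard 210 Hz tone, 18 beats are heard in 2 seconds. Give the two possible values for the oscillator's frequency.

201 Hz or 219 Hz

Beat frequency = 18/2 = 9 Hz.
|f − 210| = 9, so f = 210 ± 9.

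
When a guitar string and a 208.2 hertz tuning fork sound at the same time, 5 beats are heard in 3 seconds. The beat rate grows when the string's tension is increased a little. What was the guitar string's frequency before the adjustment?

209.8667 Hz

Beat frequency = 5/3 = 1.6667 Hz.
|f − 208.2| = 1.6667, so the guitar string was at either 206.5333 Hz or 209.8667 Hz.
Higher tension means higher frequency; the adjustment raises the guitar string's frequency.
The beat rate rose, so the adjustment moved the guitar string further from 208.2 Hz — it was already above the reference.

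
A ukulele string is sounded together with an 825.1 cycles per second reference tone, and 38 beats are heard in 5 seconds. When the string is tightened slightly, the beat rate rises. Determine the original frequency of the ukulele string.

832.7 Hz

Beat frequency = 38/5 = 7.6 Hz.
|f − 825.1| = 7.6, so the ukulele string was at either 817.5 Hz or 832.7 Hz.
Increasing tension raises a string's frequency; the adjustment raises the ukulele string's frequency.
The beat rate rose, so the adjustment moved the ukulele string further from 825.1 Hz — it was already above the reference.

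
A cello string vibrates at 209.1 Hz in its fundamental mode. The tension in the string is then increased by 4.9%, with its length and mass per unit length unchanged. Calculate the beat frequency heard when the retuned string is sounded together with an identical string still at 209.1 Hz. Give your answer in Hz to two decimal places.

For a string, f ∝ √T, so the new frequency is 209.1·√1.049 = 214.1617 Hz.
f_beat = |214.1617 − 209.1| = 5.06 Hz.

5.06 Hz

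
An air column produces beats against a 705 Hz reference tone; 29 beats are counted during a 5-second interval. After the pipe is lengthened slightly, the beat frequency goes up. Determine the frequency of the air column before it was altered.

Beat frequency = 29/5 = 5.8 Hz.
|f − 705| = 5.8, so the air column was at either 699.2 Hz or 710.8 Hz.
A longer pipe has a lower fundamental; the adjustment lowers the air column's frequency.
The beat rate rose, so the adjustment moved the air column further from 705 Hz — it was already below the reference.

699.2 Hz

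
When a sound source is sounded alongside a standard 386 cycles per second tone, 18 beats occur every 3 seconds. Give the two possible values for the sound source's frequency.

Beat frequency = 18/3 = 6 Hz.
|f − 386| = 6, so f = 386 ± 6.

380 Hz or 392 Hz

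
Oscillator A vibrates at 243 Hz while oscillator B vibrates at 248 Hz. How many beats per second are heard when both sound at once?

5 Hz

The beat frequency equals the magnitude of the frequency difference.
|243 − 248| = 5 Hz.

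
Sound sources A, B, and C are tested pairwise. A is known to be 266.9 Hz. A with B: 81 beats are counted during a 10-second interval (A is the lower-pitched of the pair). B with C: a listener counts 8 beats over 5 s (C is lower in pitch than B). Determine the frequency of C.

A–B: Beat frequency = 81/10 = 8.1 Hz.
B is above A, so f_B = 266.9 + 8.1 = 275 Hz.
B–C: Beat frequency = 8/5 = 1.6 Hz.
C is below B, so f_C = 275 − 1.6 = 273.4 Hz.

273.4 Hz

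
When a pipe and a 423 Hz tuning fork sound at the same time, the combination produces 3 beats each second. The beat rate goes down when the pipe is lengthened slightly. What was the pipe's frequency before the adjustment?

|f − 423| = 3, so the pipe was at either 420 Hz or 426 Hz.
A longer pipe has a lower fundamental; the adjustment lowers the pipe's frequency.
The beat rate fell, so the adjustment moved the pipe toward 423 Hz — it must have started above the reference.

426 Hz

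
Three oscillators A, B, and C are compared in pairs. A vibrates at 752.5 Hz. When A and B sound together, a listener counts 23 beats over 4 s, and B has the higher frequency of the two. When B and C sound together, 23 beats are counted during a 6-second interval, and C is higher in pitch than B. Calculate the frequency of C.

A–B: Beat frequency = 23/4 = 5.75 Hz.
B is above A, so f_B = 752.5 + 5.75 = 758.25 Hz.
B–C: Beat frequency = 23/6 = 3.8333 Hz.
C is above B, so f_C = 758.25 + 3.8333 = 762.0833 Hz.

762.0833 Hz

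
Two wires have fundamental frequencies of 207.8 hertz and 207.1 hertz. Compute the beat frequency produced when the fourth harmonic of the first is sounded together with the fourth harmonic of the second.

Fourth harmonic of the first: 4·207.8 = 831.2 Hz.
Fourth harmonic of the second: 4·207.1 = 828.4 Hz.
f_beat = |831.2 − 828.4| = 2.8 Hz.

2.8 Hz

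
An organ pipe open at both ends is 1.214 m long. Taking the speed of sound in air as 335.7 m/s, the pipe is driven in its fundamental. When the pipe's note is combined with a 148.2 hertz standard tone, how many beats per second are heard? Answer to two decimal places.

9.94 Hz

Open pipe: f_n = n·v/(2L) = 1·335.7/(2·1.214) = 138.2619 Hz.
f_beat = |138.2619 − 148.2| = 9.94 Hz.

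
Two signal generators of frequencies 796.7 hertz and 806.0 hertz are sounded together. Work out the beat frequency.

9.3 Hz

f_beat = |f₁ − f₂|.
|796.7 − 806.0| = 9.3 Hz.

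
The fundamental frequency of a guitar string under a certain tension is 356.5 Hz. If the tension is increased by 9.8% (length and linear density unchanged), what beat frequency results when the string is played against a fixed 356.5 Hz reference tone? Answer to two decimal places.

17.06 Hz

For a string, f ∝ √T, so the new frequency is 356.5·√1.098 = 373.5603 Hz.
f_beat = |373.5603 − 356.5| = 17.06 Hz.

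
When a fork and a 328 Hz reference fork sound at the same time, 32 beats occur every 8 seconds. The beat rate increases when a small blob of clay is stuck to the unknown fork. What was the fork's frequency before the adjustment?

Beat frequency = 32/8 = 4 Hz.
|f − 328| = 4, so the fork was at either 324 Hz or 332 Hz.
Adding mass to a fork lowers its frequency; the adjustment lowers the fork's frequency.
The beat rate rose, so the adjustment moved the fork further from 328 Hz — it was already below the reference.

324 Hz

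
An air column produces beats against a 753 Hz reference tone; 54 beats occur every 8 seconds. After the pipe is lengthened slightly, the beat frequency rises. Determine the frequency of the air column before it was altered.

Beat frequency = 54/8 = 6.75 Hz.
|f − 753| = 6.75, so the air column was at either 746.25 Hz or 759.75 Hz.
A longer pipe has a lower fundamental; the adjustment lowers the air column's frequency.
The beat rate rose, so the adjustment moved the air column further from 753 Hz — it was already below the reference.

746.25 Hz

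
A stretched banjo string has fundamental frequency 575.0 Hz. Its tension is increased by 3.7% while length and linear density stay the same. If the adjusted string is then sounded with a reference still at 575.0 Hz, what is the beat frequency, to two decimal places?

10.54 Hz

For a string, f ∝ √T, so the new frequency is 575.0·√1.037 = 585.5409 Hz.
f_beat = |585.5409 − 575.0| = 10.54 Hz.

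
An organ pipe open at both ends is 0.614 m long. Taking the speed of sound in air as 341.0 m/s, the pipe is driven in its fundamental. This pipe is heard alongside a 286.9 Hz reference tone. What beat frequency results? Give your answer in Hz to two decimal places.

Open pipe: f_n = n·v/(2L) = 1·341.0/(2·0.614) = 277.6873 Hz.
f_beat = |277.6873 − 286.9| = 9.21 Hz.

9.21 Hz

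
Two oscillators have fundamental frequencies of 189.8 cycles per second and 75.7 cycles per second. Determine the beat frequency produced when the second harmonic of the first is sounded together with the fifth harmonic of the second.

Second harmonic of the first: 2·189.8 = 379.6 Hz.
Fifth harmonic of the second: 5·75.7 = 378.5 Hz.
f_beat = |379.6 − 378.5| = 1.1 Hz.

1.1 Hz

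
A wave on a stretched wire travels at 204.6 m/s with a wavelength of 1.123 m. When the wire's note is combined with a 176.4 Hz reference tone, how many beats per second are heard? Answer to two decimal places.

Source frequency f = v/λ = 204.6/1.123 = 182.1906 Hz.
f_beat = |182.1906 − 176.4| = 5.79 Hz.

5.79 Hz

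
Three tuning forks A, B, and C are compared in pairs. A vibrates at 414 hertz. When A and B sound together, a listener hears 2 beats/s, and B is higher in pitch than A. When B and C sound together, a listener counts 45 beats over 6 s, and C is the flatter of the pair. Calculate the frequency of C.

B is above A, so f_B = 414 + 2 = 416 Hz.
B–C: Beat frequency = 45/6 = 7.5 Hz.
C is below B, so f_C = 416 − 7.5 = 408.5 Hz.

408.5 Hz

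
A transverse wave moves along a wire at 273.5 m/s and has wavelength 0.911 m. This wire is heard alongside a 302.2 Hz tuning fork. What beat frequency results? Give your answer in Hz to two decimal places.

1.98 Hz

Source frequency f = v/λ = 273.5/0.911 = 300.2195 Hz.
f_beat = |300.2195 − 302.2| = 1.98 Hz.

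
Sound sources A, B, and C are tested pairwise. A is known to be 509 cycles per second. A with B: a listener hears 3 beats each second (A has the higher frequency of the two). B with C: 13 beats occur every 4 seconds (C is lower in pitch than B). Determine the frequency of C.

502.75 Hz

B is below A, so f_B = 509 − 3 = 506 Hz.
B–C: Beat frequency = 13/4 = 3.25 Hz.
C is below B, so f_C = 506 − 3.25 = 502.75 Hz.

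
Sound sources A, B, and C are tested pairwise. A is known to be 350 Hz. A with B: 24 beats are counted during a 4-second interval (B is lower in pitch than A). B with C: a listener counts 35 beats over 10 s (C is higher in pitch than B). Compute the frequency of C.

347.5 Hz

A–B: Beat frequency = 24/4 = 6 Hz.
B is below A, so f_B = 350 − 6 = 344 Hz.
B–C: Beat frequency = 35/10 = 3.5 Hz.
C is above B, so f_C = 344 + 3.5 = 347.5 Hz.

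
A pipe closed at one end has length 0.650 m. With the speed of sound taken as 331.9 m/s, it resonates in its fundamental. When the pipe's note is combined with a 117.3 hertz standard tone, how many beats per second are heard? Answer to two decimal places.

10.35 Hz

Closed pipe (odd harmonics): f_n = n·v/(4L) = 1·331.9/(4·0.650) = 127.6538 Hz.
f_beat = |127.6538 − 117.3| = 10.35 Hz.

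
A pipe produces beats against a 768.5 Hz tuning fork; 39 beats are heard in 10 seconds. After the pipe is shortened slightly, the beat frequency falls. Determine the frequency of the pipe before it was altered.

764.6 Hz

Beat frequency = 39/10 = 3.9 Hz.
|f − 768.5| = 3.9, so the pipe was at either 764.6 Hz or 772.4 Hz.
A shorter pipe has a higher fundamental; the adjustment raises the pipe's frequency.
The beat rate fell, so the adjustment moved the pipe toward 768.5 Hz — it must have started below the reference.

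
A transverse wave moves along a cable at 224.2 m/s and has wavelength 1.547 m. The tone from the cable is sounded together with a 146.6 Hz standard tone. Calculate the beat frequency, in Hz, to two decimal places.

Source frequency f = v/λ = 224.2/1.547 = 144.9257 Hz.
f_beat = |144.9257 − 146.6| = 1.67 Hz.

1.67 Hz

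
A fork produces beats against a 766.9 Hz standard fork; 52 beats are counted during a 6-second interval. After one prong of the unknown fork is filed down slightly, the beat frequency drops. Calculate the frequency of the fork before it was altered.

Beat frequency = 52/6 = 8.6667 Hz.
|f − 766.9| = 8.6667, so the fork was at either 758.2333 Hz or 775.5667 Hz.
Filing a prong removes mass and raises the fork's frequency; the adjustment raises the fork's frequency.
The beat rate fell, so the adjustment moved the fork toward 766.9 Hz — it must have started below the reference.

758.2333 Hz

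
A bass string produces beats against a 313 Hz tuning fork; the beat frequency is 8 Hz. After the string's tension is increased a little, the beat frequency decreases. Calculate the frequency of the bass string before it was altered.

|f − 313| = 8, so the bass string was at either 305 Hz or 321 Hz.
Higher tension means higher frequency; the adjustment raises the bass string's frequency.
The beat rate fell, so the adjustment moved the bass string toward 313 Hz — it must have started below the reference.

305 Hz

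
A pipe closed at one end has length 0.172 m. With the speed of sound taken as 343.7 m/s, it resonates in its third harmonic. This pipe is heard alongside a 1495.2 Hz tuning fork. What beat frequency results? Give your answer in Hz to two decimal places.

Closed pipe (odd harmonics): f_n = n·v/(4L) = 3·343.7/(4·0.172) = 1498.6919 Hz.
f_beat = |1498.6919 − 1495.2| = 3.49 Hz.

3.49 Hz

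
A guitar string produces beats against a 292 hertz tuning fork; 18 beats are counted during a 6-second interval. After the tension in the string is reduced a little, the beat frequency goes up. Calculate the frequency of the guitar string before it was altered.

Beat frequency = 18/6 = 3 Hz.
|f − 292| = 3, so the guitar string was at either 289 Hz or 295 Hz.
Lower tension means lower frequency; the adjustment lowers the guitar string's frequency.
The beat rate rose, so the adjustment moved the guitar string further from 292 Hz — it was already below the reference.

289 Hz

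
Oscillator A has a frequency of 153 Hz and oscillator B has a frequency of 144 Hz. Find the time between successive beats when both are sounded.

f_beat = |153 − 144| = 9 Hz.
Beat period T = 1 / f_beat = 1 / 9 s.

0.111 s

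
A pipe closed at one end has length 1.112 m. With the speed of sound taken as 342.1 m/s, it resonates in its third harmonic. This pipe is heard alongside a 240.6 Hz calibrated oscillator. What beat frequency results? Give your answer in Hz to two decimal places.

Closed pipe (odd harmonics): f_n = n·v/(4L) = 3·342.1/(4·1.112) = 230.7329 Hz.
f_beat = |230.7329 − 240.6| = 9.87 Hz.

9.87 Hz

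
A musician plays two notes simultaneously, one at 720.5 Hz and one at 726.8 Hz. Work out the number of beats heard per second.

6.3 Hz

Beats arise from superposition of two nearby frequencies; the beat rate is |f₁ − f₂|.
|720.5 − 726.8| = 6.3 Hz.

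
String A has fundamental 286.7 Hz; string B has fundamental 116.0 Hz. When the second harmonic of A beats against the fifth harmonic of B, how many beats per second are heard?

Second harmonic of the first: 2·286.7 = 573.4 Hz.
Fifth harmonic of the second: 5·116.0 = 580.0 Hz.
f_beat = |573.4 − 580.0| = 6.6 Hz.

6.6 Hz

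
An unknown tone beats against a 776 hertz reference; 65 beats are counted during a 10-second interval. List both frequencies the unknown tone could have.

Beat frequency = 65/10 = 6.5 Hz.
|f − 776| = 6.5, so f = 776 ± 6.5.

769.5 Hz or 782.5 Hz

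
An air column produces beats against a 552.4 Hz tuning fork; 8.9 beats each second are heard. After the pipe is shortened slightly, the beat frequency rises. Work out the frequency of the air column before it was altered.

561.3 Hz

|f − 552.4| = 8.9, so the air column was at either 543.5 Hz or 561.3 Hz.
A shorter pipe has a higher fundamental; the adjustment raises the air column's frequency.
The beat rate rose, so the adjustment moved the air column further from 552.4 Hz — it was already above the reference.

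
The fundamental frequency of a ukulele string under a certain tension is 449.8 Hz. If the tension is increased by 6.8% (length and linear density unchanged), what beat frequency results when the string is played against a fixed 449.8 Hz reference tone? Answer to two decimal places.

For a string, f ∝ √T, so the new frequency is 449.8·√1.068 = 464.8417 Hz.
f_beat = |464.8417 − 449.8| = 15.04 Hz.

15.04 Hz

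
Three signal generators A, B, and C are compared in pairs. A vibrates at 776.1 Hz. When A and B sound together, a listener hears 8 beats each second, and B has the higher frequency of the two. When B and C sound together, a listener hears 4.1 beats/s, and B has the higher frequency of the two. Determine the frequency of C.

B is above A, so f_B = 776.1 + 8 = 784.1 Hz.
C is below B, so f_C = 784.1 − 4.1 = 780 Hz.

780 Hz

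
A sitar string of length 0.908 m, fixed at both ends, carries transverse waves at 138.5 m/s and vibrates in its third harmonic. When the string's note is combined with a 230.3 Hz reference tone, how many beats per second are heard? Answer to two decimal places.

1.50 Hz

For a string fixed at both ends, f_n = n·v/(2L) = 3·138.5/(2·0.908) = 228.7996 Hz.
f_beat = |228.7996 − 230.3| = 1.50 Hz.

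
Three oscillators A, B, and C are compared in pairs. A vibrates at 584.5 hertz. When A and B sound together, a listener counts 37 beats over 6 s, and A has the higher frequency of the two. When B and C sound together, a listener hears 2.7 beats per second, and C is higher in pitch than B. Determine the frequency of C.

A–B: Beat frequency = 37/6 = 6.1667 Hz.
B is below A, so f_B = 584.5 − 6.1667 = 578.3333 Hz.
C is above B, so f_C = 578.3333 + 2.7 = 581.0333 Hz.

581.0333 Hz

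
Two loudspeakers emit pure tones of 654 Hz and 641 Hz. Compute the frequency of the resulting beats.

Beats arise from superposition of two nearby frequencies; the beat rate is |f₁ − f₂|.
|654 − 641| = 13 Hz.

13 Hz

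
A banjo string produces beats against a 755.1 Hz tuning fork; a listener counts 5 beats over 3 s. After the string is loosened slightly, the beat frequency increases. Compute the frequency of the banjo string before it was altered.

753.4333 Hz

Beat frequency = 5/3 = 1.6667 Hz.
|f − 755.1| = 1.6667, so the banjo string was at either 753.4333 Hz or 756.7667 Hz.
Reducing tension lowers a string's frequency; the adjustment lowers the banjo string's frequency.
The beat rate rose, so the adjustment moved the banjo string further from 755.1 Hz — it was already below the reference.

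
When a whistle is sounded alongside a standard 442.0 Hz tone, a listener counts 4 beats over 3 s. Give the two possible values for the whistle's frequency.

Beat frequency = 4/3 = 1.3333 Hz.
|f − 442.0| = 1.3333, so f = 442.0 ± 1.3333.

440.6667 Hz or 443.3333 Hz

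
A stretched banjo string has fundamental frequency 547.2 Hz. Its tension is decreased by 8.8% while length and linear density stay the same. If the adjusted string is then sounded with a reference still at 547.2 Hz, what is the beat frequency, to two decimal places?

For a string, f ∝ √T, so the new frequency is 547.2·√0.912 = 522.5688 Hz.
f_beat = |522.5688 − 547.2| = 24.63 Hz.

24.63 Hz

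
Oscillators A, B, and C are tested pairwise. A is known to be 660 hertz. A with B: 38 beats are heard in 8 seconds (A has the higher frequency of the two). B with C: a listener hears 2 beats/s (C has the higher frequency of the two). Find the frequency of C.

A–B: Beat frequency = 38/8 = 4.75 Hz.
B is below A, so f_B = 660 − 4.75 = 655.25 Hz.
C is above B, so f_C = 655.25 + 2 = 657.25 Hz.

657.25 Hz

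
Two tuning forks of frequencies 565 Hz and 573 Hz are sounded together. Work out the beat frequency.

8 Hz

Beats arise from superposition of two nearby frequencies; the beat rate is |f₁ − f₂|.
|565 − 573| = 8 Hz.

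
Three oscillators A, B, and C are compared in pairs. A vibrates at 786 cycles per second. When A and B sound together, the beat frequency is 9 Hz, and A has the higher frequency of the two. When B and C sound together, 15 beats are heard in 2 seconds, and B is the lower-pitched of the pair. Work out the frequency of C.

784.5 Hz

B is below A, so f_B = 786 − 9 = 777 Hz.
B–C: Beat frequency = 15/2 = 7.5 Hz.
C is above B, so f_C = 777 + 7.5 = 784.5 Hz.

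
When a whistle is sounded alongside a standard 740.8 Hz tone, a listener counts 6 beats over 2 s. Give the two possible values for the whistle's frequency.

Beat frequency = 6/2 = 3 Hz.
|f − 740.8| = 3, so f = 740.8 ± 3.

737.8 Hz or 743.8 Hz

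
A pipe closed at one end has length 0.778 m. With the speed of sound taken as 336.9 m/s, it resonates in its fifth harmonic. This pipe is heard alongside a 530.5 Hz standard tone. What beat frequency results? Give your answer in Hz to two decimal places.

Closed pipe (odd harmonics): f_n = n·v/(4L) = 5·336.9/(4·0.778) = 541.2918 Hz.
f_beat = |541.2918 − 530.5| = 10.79 Hz.

10.79 Hz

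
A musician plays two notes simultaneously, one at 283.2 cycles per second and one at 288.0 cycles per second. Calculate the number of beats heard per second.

4.8 Hz

f_beat = |f₁ − f₂|.
|283.2 − 288.0| = 4.8 Hz.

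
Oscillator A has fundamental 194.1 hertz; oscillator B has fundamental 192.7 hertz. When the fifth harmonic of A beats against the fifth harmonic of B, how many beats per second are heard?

7.0 Hz

Fifth harmonic of the first: 5·194.1 = 970.5 Hz.
Fifth harmonic of the second: 5·192.7 = 963.5 Hz.
f_beat = |970.5 − 963.5| = 7.0 Hz.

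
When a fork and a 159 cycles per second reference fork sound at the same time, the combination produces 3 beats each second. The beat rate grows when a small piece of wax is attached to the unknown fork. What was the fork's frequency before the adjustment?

156 Hz

|f − 159| = 3, so the fork was at either 156 Hz or 162 Hz.
Loading a fork with wax lowers its frequency; the adjustment lowers the fork's frequency.
The beat rate rose, so the adjustment moved the fork further from 159 Hz — it was already below the reference.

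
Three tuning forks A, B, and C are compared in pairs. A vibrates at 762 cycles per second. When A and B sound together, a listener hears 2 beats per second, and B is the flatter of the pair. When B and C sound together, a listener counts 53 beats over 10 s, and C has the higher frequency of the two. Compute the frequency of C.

B is below A, so f_B = 762 − 2 = 760 Hz.
B–C: Beat frequency = 53/10 = 5.3 Hz.
C is above B, so f_C = 760 + 5.3 = 765.3 Hz.

765.3 Hz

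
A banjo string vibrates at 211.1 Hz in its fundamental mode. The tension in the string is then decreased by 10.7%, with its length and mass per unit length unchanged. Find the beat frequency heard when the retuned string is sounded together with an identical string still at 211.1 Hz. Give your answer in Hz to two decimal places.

11.61 Hz

For a string, f ∝ √T, so the new frequency is 211.1·√0.893 = 199.4867 Hz.
f_beat = |199.4867 − 211.1| = 11.61 Hz.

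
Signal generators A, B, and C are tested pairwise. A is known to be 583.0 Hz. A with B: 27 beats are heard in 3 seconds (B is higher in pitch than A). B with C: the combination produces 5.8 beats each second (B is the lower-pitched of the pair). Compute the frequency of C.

A–B: Beat frequency = 27/3 = 9 Hz.
B is above A, so f_B = 583.0 + 9 = 592 Hz.
C is above B, so f_C = 592 + 5.8 = 597.8 Hz.

597.8 Hz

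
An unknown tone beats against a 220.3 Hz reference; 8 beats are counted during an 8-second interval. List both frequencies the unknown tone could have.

219.3 Hz or 221.3 Hz

Beat frequency = 8/8 = 1 Hz.
|f − 220.3| = 1, so f = 220.3 ± 1.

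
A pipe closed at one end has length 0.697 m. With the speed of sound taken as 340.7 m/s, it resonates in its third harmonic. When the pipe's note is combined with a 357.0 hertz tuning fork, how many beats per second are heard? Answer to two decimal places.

Closed pipe (odd harmonics): f_n = n·v/(4L) = 3·340.7/(4·0.697) = 366.6069 Hz.
f_beat = |366.6069 − 357.0| = 9.61 Hz.

9.61 Hz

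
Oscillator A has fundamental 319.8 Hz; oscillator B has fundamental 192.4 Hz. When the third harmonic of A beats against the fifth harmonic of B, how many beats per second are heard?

2.6 Hz

Third harmonic of the first: 3·319.8 = 959.4 Hz.
Fifth harmonic of the second: 5·192.4 = 962.0 Hz.
f_beat = |959.4 − 962.0| = 2.6 Hz.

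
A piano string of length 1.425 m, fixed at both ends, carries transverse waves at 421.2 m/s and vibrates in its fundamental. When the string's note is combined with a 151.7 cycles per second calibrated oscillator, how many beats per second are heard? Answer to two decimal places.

For a string fixed at both ends, f_n = n·v/(2L) = 1·421.2/(2·1.425) = 147.7895 Hz.
f_beat = |147.7895 − 151.7| = 3.91 Hz.

3.91 Hz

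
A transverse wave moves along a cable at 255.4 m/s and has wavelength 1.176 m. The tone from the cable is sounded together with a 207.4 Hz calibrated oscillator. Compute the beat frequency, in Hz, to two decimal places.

Source frequency f = v/λ = 255.4/1.176 = 217.1769 Hz.
f_beat = |217.1769 − 207.4| = 9.78 Hz.

9.78 Hz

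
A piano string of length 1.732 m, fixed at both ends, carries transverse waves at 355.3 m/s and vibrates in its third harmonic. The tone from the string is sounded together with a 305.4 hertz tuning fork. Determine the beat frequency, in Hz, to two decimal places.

For a string fixed at both ends, f_n = n·v/(2L) = 3·355.3/(2·1.732) = 307.7079 Hz.
f_beat = |307.7079 − 305.4| = 2.31 Hz.

2.31 Hz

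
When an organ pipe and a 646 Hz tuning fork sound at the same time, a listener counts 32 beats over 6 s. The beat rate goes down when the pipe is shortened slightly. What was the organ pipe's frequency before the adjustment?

640.6667 Hz

Beat frequency = 32/6 = 5.3333 Hz.
|f − 646| = 5.3333, so the organ pipe was at either 640.6667 Hz or 651.3333 Hz.
A shorter pipe has a higher fundamental; the adjustment raises the organ pipe's frequency.
The beat rate fell, so the adjustment moved the organ pipe toward 646 Hz — it must have started below the reference.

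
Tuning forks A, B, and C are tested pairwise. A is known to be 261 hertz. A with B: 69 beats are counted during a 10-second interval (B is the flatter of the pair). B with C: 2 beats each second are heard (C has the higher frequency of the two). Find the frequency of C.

256.1 Hz

A–B: Beat frequency = 69/10 = 6.9 Hz.
B is below A, so f_B = 261 − 6.9 = 254.1 Hz.
C is above B, so f_C = 254.1 + 2 = 256.1 Hz.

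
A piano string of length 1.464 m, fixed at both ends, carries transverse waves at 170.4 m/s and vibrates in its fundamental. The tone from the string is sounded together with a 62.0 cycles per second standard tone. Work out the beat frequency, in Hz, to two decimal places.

3.80 Hz

For a string fixed at both ends, f_n = n·v/(2L) = 1·170.4/(2·1.464) = 58.1967 Hz.
f_beat = |58.1967 − 62.0| = 3.80 Hz.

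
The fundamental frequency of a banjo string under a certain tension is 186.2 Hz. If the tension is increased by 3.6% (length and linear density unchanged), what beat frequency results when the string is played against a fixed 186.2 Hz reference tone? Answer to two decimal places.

For a string, f ∝ √T, so the new frequency is 186.2·√1.036 = 189.5220 Hz.
f_beat = |189.5220 − 186.2| = 3.32 Hz.

3.32 Hz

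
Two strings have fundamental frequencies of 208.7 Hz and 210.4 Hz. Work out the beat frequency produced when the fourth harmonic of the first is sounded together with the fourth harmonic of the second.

Fourth harmonic of the first: 4·208.7 = 834.8 Hz.
Fourth harmonic of the second: 4·210.4 = 841.6 Hz.
f_beat = |834.8 − 841.6| = 6.8 Hz.

6.8 Hz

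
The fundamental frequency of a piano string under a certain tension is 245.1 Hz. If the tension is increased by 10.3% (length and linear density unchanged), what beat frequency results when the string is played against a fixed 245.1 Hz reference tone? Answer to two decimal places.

For a string, f ∝ √T, so the new frequency is 245.1·√1.103 = 257.4134 Hz.
f_beat = |257.4134 − 245.1| = 12.31 Hz.

12.31 Hz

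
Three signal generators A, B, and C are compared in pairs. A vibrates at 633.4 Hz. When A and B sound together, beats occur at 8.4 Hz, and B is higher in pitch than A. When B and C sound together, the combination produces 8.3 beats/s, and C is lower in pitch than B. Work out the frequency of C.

B is above A, so f_B = 633.4 + 8.4 = 641.8 Hz.
C is below B, so f_C = 641.8 − 8.3 = 633.5 Hz.

633.5 Hz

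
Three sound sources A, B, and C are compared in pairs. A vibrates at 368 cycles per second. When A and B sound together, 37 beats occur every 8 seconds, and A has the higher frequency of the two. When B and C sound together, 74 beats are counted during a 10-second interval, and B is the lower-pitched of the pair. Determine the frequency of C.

A–B: Beat frequency = 37/8 = 4.625 Hz.
B is below A, so f_B = 368 − 4.625 = 363.375 Hz.
B–C: Beat frequency = 74/10 = 7.4 Hz.
C is above B, so f_C = 363.375 + 7.4 = 370.775 Hz.

370.775 Hz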